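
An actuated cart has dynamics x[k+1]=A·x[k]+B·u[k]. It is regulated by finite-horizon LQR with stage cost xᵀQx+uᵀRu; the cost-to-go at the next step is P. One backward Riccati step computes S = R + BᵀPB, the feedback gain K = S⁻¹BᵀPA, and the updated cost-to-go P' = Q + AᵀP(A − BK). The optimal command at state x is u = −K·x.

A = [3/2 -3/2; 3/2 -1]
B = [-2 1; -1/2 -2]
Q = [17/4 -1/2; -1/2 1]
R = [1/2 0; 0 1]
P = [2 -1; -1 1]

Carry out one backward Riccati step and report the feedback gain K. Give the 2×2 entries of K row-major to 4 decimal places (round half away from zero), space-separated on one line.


-0.7266 0.6797 -0.2930 0.1289

BᵀP = [-3.5000 1.5000; 4.0000 -3.0000]
S = R + BᵀPB = [1/2 0; 0 1] + [6.2500 -6.5000; -6.5000 10.0000] = [6.7500 -6.5000; -6.5000 11.0000]
BᵀPA = [-3.0000 3.7500; 1.5000 -3.0000]
K = S⁻¹·BᵀPA = [-0.7266 0.6797; -0.2930 0.1289]
A−BK = [0.3398 -0.2695; 0.5508 -0.4023]
AᵀP(A−BK) = [0.5098 -0.4043; -0.4043 0.3379]
P' = Q + AᵀP(A−BK) = [4.7598 -0.9043; -0.9043 1.3379]
tr(P') = 6.0977


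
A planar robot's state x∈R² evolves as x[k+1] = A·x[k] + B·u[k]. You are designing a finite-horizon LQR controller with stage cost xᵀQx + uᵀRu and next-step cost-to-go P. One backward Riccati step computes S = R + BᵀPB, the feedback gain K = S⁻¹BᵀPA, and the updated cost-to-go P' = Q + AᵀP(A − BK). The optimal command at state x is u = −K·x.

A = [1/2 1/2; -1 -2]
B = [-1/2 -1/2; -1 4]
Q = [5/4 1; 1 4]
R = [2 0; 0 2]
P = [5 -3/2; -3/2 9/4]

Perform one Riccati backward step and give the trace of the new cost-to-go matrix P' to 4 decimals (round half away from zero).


BᵀP = [-1.0000 -1.5000; -8.5000 9.7500]
S = R + BᵀPB = [2 0; 0 2] + [2.0000 -5.5000; -5.5000 43.2500] = [4.0000 -5.5000; -5.5000 45.2500]
BᵀPA = [1.0000 2.5000; -14.0000 -23.7500]
K = S⁻¹·BᵀPA = [-0.2106 -0.1161; -0.3350 -0.5390]
A−BK = [0.2272 0.1725; 0.1294 0.0398]
AᵀP(A−BK) = [0.5207 0.5705; 0.5705 0.7396]
P' = Q + AᵀP(A−BK) = [1.7707 1.5705; 1.5705 4.7396]
tr(P') = 6.5104

6.5104


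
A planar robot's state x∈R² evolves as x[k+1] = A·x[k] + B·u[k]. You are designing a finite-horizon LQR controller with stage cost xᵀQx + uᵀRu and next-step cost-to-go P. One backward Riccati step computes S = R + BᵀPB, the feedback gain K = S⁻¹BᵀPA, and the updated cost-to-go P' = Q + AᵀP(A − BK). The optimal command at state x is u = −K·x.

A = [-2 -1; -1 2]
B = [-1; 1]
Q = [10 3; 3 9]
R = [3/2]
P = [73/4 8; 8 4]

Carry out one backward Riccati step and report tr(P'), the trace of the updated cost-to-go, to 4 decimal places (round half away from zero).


BᵀP = [-10.2500 -4.0000]
S = R + BᵀPB = [3/2] + [6.2500] = [7.7500]
BᵀPA = [24.5000 2.2500]
K = S⁻¹·BᵀPA = [3.1613 0.2903]
A−BK = [1.1613 -0.7097; -4.1613 1.7097]
AᵀP(A−BK) = [31.5484 -2.6129; -2.6129 1.5968]
P' = Q + AᵀP(A−BK) = [41.5484 0.3871; 0.3871 10.5968]
tr(P') = 52.1452

52.1452


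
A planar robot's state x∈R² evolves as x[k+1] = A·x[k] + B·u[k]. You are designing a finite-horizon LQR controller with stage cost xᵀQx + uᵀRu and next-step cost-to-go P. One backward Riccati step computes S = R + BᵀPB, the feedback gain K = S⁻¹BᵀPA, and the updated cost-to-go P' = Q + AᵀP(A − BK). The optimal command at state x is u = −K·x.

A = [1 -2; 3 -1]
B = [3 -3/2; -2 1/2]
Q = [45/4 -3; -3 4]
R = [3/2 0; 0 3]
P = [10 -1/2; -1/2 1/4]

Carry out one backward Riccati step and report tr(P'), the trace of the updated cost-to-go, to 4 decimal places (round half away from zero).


BᵀP = [31.0000 -2.0000; -15.2500 0.8750]
S = R + BᵀPB = [3/2 0; 0 3] + [97.0000 -47.5000; -47.5000 23.3125] = [98.5000 -47.5000; -47.5000 26.3125]
BᵀPA = [25.0000 -60.0000; -12.6250 29.6250]
K = S⁻¹·BᵀPA = [0.1732 -0.5113; -0.1671 0.2028]
A−BK = [0.2297 -0.1618; 3.4300 -2.1241]
AᵀP(A−BK) = [2.8097 -1.9061; -1.9061 1.5616]
P' = Q + AᵀP(A−BK) = [14.0597 -4.9061; -4.9061 5.5616]
tr(P') = 19.6213

19.6213


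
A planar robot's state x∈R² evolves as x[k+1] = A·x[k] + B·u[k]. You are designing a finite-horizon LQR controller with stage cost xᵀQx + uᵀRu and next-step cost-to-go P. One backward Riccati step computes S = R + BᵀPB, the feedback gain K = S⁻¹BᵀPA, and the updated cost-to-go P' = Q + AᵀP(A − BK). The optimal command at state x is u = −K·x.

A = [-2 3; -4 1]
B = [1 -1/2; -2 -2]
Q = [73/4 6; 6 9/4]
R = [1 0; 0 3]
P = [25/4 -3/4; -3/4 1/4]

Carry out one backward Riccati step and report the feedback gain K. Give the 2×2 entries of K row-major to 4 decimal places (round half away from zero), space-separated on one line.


-0.8559 1.8830 0.6334 -0.5934

BᵀP = [7.7500 -1.2500; -1.6250 -0.1250]
S = R + BᵀPB = [1 0; 0 3] + [10.2500 -1.3750; -1.3750 1.0625] = [11.2500 -1.3750; -1.3750 4.0625]
BᵀPA = [-10.5000 22.0000; 3.7500 -5.0000]
K = S⁻¹·BᵀPA = [-0.8559 1.8830; 0.6334 -0.5934]
A−BK = [-0.8274 0.8203; -4.4451 3.5792]
AᵀP(A−BK) = [5.6377 -6.0029; -6.0029 7.6063]
P' = Q + AᵀP(A−BK) = [23.8877 -0.0029; -0.0029 9.8563]
tr(P') = 33.7439


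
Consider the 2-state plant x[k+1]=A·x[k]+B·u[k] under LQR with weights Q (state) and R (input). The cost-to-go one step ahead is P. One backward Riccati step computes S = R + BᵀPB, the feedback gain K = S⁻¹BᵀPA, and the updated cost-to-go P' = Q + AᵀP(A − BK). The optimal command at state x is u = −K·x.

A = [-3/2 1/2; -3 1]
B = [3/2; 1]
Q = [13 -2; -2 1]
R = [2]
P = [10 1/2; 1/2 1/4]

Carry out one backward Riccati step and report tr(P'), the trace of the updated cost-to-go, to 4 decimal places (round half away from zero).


BᵀP = [15.5000 1.0000]
S = R + BᵀPB = [2] + [24.2500] = [26.2500]
BᵀPA = [-26.2500 8.7500]
K = S⁻¹·BᵀPA = [-1.0000 0.3333]
A−BK = [0.0000 0.0000; -2.0000 0.6667]
AᵀP(A−BK) = [3.0000 -1.0000; -1.0000 0.3333]
P' = Q + AᵀP(A−BK) = [16.0000 -3.0000; -3.0000 1.3333]
tr(P') = 17.3333

17.3333


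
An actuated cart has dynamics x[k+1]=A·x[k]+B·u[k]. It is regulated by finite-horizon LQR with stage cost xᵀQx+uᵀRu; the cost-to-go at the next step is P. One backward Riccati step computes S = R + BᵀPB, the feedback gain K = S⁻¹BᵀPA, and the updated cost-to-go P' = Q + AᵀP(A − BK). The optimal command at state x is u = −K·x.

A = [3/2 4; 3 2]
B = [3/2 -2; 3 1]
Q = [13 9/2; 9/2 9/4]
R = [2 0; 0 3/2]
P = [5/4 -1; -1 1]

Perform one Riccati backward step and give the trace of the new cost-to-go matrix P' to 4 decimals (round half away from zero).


BᵀP = [-1.1250 1.5000; -3.5000 3.0000]
S = R + BᵀPB = [2 0; 0 3/2] + [2.8125 3.7500; 3.7500 10.0000] = [4.8125 3.7500; 3.7500 11.5000]
BᵀPA = [2.8125 -1.5000; 3.7500 -8.0000]
K = S⁻¹·BᵀPA = [0.4428 0.3089; 0.1817 -0.7964]
A−BK = [1.1991 1.9440; 1.4898 1.8698]
AᵀP(A−BK) = [0.8857 0.6177; 0.6177 2.0924]
P' = Q + AᵀP(A−BK) = [13.8857 5.1177; 5.1177 4.3424]
tr(P') = 18.2280

18.2280


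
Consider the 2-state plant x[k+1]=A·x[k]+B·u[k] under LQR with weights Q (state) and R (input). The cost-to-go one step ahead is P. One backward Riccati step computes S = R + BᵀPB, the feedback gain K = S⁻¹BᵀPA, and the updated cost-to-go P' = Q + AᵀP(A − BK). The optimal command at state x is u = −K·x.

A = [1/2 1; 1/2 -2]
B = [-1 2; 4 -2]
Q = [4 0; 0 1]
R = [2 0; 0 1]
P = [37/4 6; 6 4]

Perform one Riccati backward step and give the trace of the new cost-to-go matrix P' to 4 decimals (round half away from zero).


5.5648

BᵀP = [14.7500 10.0000; 6.5000 4.0000]
S = R + BᵀPB = [2 0; 0 1] + [25.2500 9.5000; 9.5000 5.0000] = [27.2500 9.5000; 9.5000 6.0000]
BᵀPA = [12.3750 -5.2500; 5.2500 -1.5000]
K = S⁻¹·BᵀPA = [0.3328 -0.2355; 0.3481 0.1229]
A−BK = [0.1365 0.5188; -0.1348 -0.8123]
AᵀP(A−BK) = [0.3669 -0.1058; -0.1058 0.1980]
P' = Q + AᵀP(A−BK) = [4.3669 -0.1058; -0.1058 1.1980]
tr(P') = 5.5648


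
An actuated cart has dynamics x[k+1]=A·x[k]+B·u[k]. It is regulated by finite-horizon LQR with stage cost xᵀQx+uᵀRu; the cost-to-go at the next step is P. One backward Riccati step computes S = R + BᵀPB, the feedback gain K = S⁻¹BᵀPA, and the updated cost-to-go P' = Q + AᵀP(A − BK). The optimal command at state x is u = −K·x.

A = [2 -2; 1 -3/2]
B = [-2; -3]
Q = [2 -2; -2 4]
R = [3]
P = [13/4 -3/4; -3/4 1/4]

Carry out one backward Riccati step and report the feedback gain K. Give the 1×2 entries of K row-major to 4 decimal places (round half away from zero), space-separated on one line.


-0.8378 0.7973

BᵀP = [-4.2500 0.7500]
S = R + BᵀPB = [3] + [6.2500] = [9.2500]
BᵀPA = [-7.7500 7.3750]
K = S⁻¹·BᵀPA = [-0.8378 0.7973]
A−BK = [0.3243 -0.4054; -1.5135 0.8919]
AᵀP(A−BK) = [3.7568 -3.4459; -3.4459 3.1824]
P' = Q + AᵀP(A−BK) = [5.7568 -5.4459; -5.4459 7.1824]
tr(P') = 12.9392


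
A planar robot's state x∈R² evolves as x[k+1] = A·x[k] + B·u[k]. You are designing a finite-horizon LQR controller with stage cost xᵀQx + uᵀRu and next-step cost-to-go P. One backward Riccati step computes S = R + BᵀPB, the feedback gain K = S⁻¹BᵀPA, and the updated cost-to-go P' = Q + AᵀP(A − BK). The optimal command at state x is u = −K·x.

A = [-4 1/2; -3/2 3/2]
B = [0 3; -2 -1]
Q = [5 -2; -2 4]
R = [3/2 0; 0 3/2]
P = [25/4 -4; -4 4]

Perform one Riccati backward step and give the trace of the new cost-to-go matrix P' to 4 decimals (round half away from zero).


BᵀP = [8.0000 -8.0000; 22.7500 -16.0000]
S = R + BᵀPB = [3/2 0; 0 3/2] + [16.0000 32.0000; 32.0000 84.2500] = [17.5000 32.0000; 32.0000 85.7500]
BᵀPA = [-20.0000 -8.0000; -67.0000 -12.6250]
K = S⁻¹·BᵀPA = [0.9001 -0.5917; -1.1172 0.0736]
A−BK = [-0.6483 0.2793; -0.8171 0.3902]
AᵀP(A−BK) = [4.1471 -1.4044; -1.4044 0.7580]
P' = Q + AᵀP(A−BK) = [9.1471 -3.4044; -3.4044 4.7580]
tr(P') = 13.9051

13.9051


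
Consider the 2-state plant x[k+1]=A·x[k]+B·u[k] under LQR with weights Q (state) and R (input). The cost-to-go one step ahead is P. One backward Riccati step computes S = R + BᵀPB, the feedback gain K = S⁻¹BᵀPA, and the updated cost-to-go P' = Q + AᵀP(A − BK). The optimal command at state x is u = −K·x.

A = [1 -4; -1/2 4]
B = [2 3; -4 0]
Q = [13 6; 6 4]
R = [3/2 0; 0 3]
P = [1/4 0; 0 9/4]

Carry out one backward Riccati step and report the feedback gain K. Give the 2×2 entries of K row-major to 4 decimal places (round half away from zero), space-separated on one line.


0.1257 -0.9756 0.1069 -0.2927

BᵀP = [0.5000 -9.0000; 0.7500 0.0000]
S = R + BᵀPB = [3/2 0; 0 3] + [37.0000 1.5000; 1.5000 2.2500] = [38.5000 1.5000; 1.5000 5.2500]
BᵀPA = [5.0000 -38.0000; 0.7500 -3.0000]
K = S⁻¹·BᵀPA = [0.1257 -0.9756; 0.1069 -0.2927]
A−BK = [0.4278 -1.1707; 0.0028 0.0976]
AᵀP(A−BK) = [0.1038 -0.4024; -0.4024 2.0488]
P' = Q + AᵀP(A−BK) = [13.1038 5.5976; 5.5976 6.0488]
tr(P') = 19.1526


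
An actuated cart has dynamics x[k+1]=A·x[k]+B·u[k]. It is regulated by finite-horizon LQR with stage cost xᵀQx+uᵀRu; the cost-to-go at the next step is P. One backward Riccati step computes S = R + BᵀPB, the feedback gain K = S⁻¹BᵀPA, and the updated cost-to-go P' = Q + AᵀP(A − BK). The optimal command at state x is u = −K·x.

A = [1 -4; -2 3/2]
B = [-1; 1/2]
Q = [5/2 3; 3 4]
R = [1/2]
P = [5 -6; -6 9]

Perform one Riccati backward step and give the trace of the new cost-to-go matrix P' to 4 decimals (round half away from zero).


16.7636

BᵀP = [-8.0000 10.5000]
S = R + BᵀPB = [1/2] + [13.2500] = [13.7500]
BᵀPA = [-29.0000 47.7500]
K = S⁻¹·BᵀPA = [-2.1091 3.4727]
A−BK = [-1.1091 -0.5273; -0.9455 -0.2364]
AᵀP(A−BK) = [3.8364 -3.2909; -3.2909 6.4273]
P' = Q + AᵀP(A−BK) = [6.3364 -0.2909; -0.2909 10.4273]
tr(P') = 16.7636


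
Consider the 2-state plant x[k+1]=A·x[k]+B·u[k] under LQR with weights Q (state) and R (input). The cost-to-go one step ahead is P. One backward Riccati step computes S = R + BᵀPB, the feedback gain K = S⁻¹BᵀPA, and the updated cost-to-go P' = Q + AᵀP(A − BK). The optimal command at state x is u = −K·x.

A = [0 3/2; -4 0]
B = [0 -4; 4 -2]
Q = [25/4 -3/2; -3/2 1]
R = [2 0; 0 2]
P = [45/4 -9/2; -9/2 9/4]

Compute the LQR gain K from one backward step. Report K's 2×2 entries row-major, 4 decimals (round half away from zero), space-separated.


BᵀP = [-18.0000 9.0000; -36.0000 13.5000]
S = R + BᵀPB = [2 0; 0 2] + [36.0000 54.0000; 54.0000 117.0000] = [38.0000 54.0000; 54.0000 119.0000]
BᵀPA = [-36.0000 -27.0000; -54.0000 -54.0000]
K = S⁻¹·BᵀPA = [-0.8518 -0.1849; -0.0672 -0.3699]
A−BK = [-0.2690 0.0205; -0.7273 0.0000]
AᵀP(A−BK) = [1.7036 0.3699; 0.3699 0.3467]
P' = Q + AᵀP(A−BK) = [7.9536 -1.1301; -1.1301 1.3467]
tr(P') = 9.3004

-0.8518 -0.1849 -0.0672 -0.3699


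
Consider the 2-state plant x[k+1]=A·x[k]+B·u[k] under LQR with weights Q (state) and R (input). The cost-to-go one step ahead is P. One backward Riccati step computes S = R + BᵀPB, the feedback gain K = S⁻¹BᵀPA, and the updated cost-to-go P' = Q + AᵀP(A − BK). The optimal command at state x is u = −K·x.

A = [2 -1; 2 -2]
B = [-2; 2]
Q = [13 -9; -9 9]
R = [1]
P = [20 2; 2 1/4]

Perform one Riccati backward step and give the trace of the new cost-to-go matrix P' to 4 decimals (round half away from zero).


BᵀP = [-36.0000 -3.5000]
S = R + BᵀPB = [1] + [65.0000] = [66.0000]
BᵀPA = [-79.0000 43.0000]
K = S⁻¹·BᵀPA = [-1.1970 0.6515]
A−BK = [-0.3939 0.3030; 4.3939 -3.3030]
AᵀP(A−BK) = [2.4394 -1.5303; -1.5303 0.9848]
P' = Q + AᵀP(A−BK) = [15.4394 -10.5303; -10.5303 9.9848]
tr(P') = 25.4242

25.4242


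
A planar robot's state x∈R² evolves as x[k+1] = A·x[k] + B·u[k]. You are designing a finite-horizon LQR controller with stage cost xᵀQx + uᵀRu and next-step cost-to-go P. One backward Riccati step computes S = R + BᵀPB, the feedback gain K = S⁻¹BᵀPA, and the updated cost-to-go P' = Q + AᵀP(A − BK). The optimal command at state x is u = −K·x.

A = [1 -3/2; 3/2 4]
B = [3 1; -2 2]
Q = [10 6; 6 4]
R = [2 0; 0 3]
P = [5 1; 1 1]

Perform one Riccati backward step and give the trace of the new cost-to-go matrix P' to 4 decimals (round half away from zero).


BᵀP = [13.0000 1.0000; 7.0000 3.0000]
S = R + BᵀPB = [2 0; 0 3] + [37.0000 15.0000; 15.0000 13.0000] = [39.0000 15.0000; 15.0000 16.0000]
BᵀPA = [14.5000 -15.5000; 11.5000 1.5000]
K = S⁻¹·BᵀPA = [0.1491 -0.6779; 0.5789 0.7293]
A−BK = [-0.0263 -0.1955; 0.6404 1.1855]
AᵀP(A−BK) = [1.4298 1.6930; 1.6930 3.6479]
P' = Q + AᵀP(A−BK) = [11.4298 7.6930; 7.6930 7.6479]
tr(P') = 19.0777

19.0777


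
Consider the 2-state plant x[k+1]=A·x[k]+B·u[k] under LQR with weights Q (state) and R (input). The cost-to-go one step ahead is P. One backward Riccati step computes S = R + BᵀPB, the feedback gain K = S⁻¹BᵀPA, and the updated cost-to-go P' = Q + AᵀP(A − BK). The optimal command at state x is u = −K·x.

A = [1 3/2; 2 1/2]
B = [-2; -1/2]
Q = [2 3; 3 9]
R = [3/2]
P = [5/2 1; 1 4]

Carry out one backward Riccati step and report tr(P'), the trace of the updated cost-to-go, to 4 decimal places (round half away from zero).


BᵀP = [-5.5000 -4.0000]
S = R + BᵀPB = [3/2] + [13.0000] = [14.5000]
BᵀPA = [-13.5000 -10.2500]
K = S⁻¹·BᵀPA = [-0.9310 -0.7069]
A−BK = [-0.8621 0.0862; 1.5345 0.1466]
AᵀP(A−BK) = [9.9310 1.7069; 1.7069 0.8793]
P' = Q + AᵀP(A−BK) = [11.9310 4.7069; 4.7069 9.8793]
tr(P') = 21.8103

21.8103


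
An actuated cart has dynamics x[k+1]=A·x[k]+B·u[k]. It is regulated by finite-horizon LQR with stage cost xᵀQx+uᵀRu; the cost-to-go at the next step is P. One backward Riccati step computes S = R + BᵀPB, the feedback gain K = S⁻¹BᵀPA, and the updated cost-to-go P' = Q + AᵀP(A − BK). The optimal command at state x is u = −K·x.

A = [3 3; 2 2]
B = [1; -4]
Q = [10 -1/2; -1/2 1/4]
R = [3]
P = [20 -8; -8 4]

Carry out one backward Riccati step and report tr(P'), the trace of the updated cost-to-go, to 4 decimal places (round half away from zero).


BᵀP = [52.0000 -24.0000]
S = R + BᵀPB = [3] + [148.0000] = [151.0000]
BᵀPA = [108.0000 108.0000]
K = S⁻¹·BᵀPA = [0.7152 0.7152]
A−BK = [2.2848 2.2848; 4.8609 4.8609]
AᵀP(A−BK) = [22.7550 22.7550; 22.7550 22.7550]
P' = Q + AᵀP(A−BK) = [32.7550 22.2550; 22.2550 23.0050]
tr(P') = 55.7599

55.7599


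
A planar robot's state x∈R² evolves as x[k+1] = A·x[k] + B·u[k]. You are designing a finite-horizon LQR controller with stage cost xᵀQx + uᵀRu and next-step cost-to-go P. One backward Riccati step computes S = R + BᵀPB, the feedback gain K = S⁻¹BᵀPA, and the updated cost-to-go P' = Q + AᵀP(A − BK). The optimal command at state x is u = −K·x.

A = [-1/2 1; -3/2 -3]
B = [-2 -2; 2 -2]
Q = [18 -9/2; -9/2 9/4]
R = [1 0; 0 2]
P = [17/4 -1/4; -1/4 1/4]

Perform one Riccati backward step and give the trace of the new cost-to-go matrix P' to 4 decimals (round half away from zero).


21.4836

BᵀP = [-9.0000 1.0000; -8.0000 0.0000]
S = R + BᵀPB = [1 0; 0 2] + [20.0000 16.0000; 16.0000 16.0000] = [21.0000 16.0000; 16.0000 18.0000]
BᵀPA = [3.0000 -12.0000; 4.0000 -8.0000]
K = S⁻¹·BᵀPA = [-0.0820 -0.7213; 0.2951 0.1967]
A−BK = [-0.0738 -0.0492; -0.7459 -1.1639]
AᵀP(A−BK) = [0.3156 0.3770; 0.3770 0.9180]
P' = Q + AᵀP(A−BK) = [18.3156 -4.1230; -4.1230 3.1680]
tr(P') = 21.4836


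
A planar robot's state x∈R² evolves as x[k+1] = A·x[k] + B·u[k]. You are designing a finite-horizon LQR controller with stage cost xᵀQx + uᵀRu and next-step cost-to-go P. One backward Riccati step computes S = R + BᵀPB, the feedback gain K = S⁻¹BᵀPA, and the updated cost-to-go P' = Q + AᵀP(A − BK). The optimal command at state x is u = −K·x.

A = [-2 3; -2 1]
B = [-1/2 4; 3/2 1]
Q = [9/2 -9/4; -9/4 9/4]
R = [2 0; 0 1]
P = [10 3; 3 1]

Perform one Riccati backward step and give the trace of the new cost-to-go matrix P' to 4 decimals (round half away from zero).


7.8815

BᵀP = [-0.5000 0.0000; 43.0000 13.0000]
S = R + BᵀPB = [2 0; 0 1] + [0.2500 -2.0000; -2.0000 185.0000] = [2.2500 -2.0000; -2.0000 186.0000]
BᵀPA = [1.0000 -1.5000; -112.0000 142.0000]
K = S⁻¹·BᵀPA = [-0.0917 0.0121; -0.6031 0.7636]
A−BK = [0.3667 -0.0483; -1.2593 0.2183]
AᵀP(A−BK) = [0.5404 -0.4922; -0.4922 0.5911]
P' = Q + AᵀP(A−BK) = [5.0404 -2.7422; -2.7422 2.8411]
tr(P') = 7.8815


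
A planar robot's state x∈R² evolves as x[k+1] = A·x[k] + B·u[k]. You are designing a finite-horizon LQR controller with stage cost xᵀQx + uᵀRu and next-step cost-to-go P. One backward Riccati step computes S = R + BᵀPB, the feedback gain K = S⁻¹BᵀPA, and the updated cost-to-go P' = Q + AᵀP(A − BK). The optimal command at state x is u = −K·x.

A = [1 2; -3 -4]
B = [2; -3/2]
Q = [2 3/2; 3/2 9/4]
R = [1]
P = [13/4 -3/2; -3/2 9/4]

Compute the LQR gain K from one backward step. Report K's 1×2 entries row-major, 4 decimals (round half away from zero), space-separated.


BᵀP = [8.7500 -6.3750]
S = R + BᵀPB = [1] + [27.0625] = [28.0625]
BᵀPA = [27.8750 43.0000]
K = S⁻¹·BᵀPA = [0.9933 1.5323]
A−BK = [-0.9866 -1.0646; -1.5100 -1.7016]
AᵀP(A−BK) = [4.8112 5.7873; 5.7873 7.1114]
P' = Q + AᵀP(A−BK) = [6.8112 7.2873; 7.2873 9.3614]
tr(P') = 16.1726

0.9933 1.5323


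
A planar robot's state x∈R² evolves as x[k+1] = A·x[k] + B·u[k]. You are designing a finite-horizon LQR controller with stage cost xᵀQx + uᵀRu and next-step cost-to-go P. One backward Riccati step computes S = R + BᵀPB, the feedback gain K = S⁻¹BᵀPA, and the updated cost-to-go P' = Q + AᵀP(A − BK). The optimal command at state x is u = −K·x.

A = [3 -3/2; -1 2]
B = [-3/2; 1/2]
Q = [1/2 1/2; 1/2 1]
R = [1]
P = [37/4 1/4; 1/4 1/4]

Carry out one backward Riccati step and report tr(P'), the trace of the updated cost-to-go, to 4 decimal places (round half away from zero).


BᵀP = [-13.7500 -0.2500]
S = R + BᵀPB = [1] + [20.5000] = [21.5000]
BᵀPA = [-41.0000 20.1250]
K = S⁻¹·BᵀPA = [-1.9070 0.9360]
A−BK = [0.1395 -0.0959; -0.0465 1.5320]
AᵀP(A−BK) = [3.8140 -1.8721; -1.8721 1.4746]
P' = Q + AᵀP(A−BK) = [4.3140 -1.3721; -1.3721 2.4746]
tr(P') = 6.7885

6.7885


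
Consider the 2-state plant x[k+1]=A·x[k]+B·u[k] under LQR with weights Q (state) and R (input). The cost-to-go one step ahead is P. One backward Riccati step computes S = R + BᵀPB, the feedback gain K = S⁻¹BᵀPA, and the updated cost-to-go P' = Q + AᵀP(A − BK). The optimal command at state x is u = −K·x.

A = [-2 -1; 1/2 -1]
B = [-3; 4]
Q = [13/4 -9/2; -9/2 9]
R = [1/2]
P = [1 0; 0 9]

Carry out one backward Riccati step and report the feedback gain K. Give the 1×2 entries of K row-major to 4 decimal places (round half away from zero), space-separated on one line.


0.1564 -0.2150

BᵀP = [-3.0000 36.0000]
S = R + BᵀPB = [1/2] + [153.0000] = [153.5000]
BᵀPA = [24.0000 -33.0000]
K = S⁻¹·BᵀPA = [0.1564 -0.2150]
A−BK = [-1.5309 -1.6450; -0.1254 -0.1401]
AᵀP(A−BK) = [2.4976 2.6596; 2.6596 2.9055]
P' = Q + AᵀP(A−BK) = [5.7476 -1.8404; -1.8404 11.9055]
tr(P') = 17.6531


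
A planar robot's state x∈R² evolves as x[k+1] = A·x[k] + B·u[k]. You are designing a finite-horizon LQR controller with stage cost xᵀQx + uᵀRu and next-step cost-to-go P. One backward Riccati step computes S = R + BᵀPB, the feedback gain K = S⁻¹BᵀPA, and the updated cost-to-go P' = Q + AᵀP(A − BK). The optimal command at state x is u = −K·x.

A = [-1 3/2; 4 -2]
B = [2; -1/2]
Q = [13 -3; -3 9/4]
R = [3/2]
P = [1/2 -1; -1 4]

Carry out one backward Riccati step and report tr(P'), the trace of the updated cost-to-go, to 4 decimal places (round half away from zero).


47.5962

BᵀP = [1.5000 -4.0000]
S = R + BᵀPB = [3/2] + [5.0000] = [6.5000]
BᵀPA = [-17.5000 10.2500]
K = S⁻¹·BᵀPA = [-2.6923 1.5769]
A−BK = [4.3846 -1.6538; 2.6538 -1.2115]
AᵀP(A−BK) = [25.3846 -13.1538; -13.1538 6.9615]
P' = Q + AᵀP(A−BK) = [38.3846 -16.1538; -16.1538 9.2115]
tr(P') = 47.5962


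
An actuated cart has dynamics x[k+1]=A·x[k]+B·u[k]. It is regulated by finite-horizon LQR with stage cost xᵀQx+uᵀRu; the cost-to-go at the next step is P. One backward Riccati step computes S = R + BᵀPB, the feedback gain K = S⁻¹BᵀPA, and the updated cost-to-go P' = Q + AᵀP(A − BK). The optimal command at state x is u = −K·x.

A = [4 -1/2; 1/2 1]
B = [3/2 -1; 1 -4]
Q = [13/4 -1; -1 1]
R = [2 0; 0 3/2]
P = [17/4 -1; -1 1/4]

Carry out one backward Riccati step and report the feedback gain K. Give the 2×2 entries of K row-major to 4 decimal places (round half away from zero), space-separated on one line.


2.3661 -0.4479 -0.0644 -0.0245

BᵀP = [5.3750 -1.2500; -0.2500 0.0000]
S = R + BᵀPB = [2 0; 0 3/2] + [6.8125 -0.3750; -0.3750 0.2500] = [8.8125 -0.3750; -0.3750 1.7500]
BᵀPA = [20.8750 -3.9375; -1.0000 0.1250]
K = S⁻¹·BᵀPA = [2.3661 -0.4479; -0.0644 -0.0245]
A−BK = [0.3865 0.1472; -2.1237 1.3497]
AᵀP(A−BK) = [14.6067 -2.8006; -2.8006 0.5521]
P' = Q + AᵀP(A−BK) = [17.8567 -3.8006; -3.8006 1.5521]
tr(P') = 19.4089


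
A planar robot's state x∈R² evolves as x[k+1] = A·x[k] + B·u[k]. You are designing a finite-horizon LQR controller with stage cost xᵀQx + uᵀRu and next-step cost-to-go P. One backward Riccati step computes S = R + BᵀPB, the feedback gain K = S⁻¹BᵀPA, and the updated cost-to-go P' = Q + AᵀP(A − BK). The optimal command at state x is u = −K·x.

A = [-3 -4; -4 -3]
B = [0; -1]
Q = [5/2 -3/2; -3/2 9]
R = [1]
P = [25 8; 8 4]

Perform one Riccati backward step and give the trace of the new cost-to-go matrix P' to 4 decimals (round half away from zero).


BᵀP = [-8.0000 -4.0000]
S = R + BᵀPB = [1] + [4.0000] = [5.0000]
BᵀPA = [40.0000 44.0000]
K = S⁻¹·BᵀPA = [8.0000 8.8000]
A−BK = [-3.0000 -4.0000; 4.0000 5.8000]
AᵀP(A−BK) = [161.0000 196.0000; 196.0000 240.8000]
P' = Q + AᵀP(A−BK) = [163.5000 194.5000; 194.5000 249.8000]
tr(P') = 413.3000

413.3000


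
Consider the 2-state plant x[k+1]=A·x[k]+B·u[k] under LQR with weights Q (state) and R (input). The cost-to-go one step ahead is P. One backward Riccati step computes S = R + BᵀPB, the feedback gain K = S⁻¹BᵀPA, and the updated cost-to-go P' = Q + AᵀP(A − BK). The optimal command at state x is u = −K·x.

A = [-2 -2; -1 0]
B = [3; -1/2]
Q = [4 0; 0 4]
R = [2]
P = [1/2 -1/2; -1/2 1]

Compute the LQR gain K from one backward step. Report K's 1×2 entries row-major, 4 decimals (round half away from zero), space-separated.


-0.1818 -0.4242

BᵀP = [1.7500 -2.0000]
S = R + BᵀPB = [2] + [6.2500] = [8.2500]
BᵀPA = [-1.5000 -3.5000]
K = S⁻¹·BᵀPA = [-0.1818 -0.4242]
A−BK = [-1.4545 -0.7273; -1.0909 -0.2121]
AᵀP(A−BK) = [0.7273 0.3636; 0.3636 0.5152]
P' = Q + AᵀP(A−BK) = [4.7273 0.3636; 0.3636 4.5152]
tr(P') = 9.2424


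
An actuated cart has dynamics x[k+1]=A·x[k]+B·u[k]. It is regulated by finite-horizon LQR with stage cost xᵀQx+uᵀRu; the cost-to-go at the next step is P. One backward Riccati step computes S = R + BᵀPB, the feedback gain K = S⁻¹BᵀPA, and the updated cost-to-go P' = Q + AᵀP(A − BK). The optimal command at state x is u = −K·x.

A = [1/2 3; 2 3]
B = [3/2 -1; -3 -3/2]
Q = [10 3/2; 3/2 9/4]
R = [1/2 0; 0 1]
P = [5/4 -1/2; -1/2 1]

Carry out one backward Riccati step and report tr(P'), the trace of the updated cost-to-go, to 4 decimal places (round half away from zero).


16.9153

BᵀP = [3.3750 -3.7500; -0.5000 -1.0000]
S = R + BᵀPB = [1/2 0; 0 1] + [16.3125 2.2500; 2.2500 2.0000] = [16.8125 2.2500; 2.2500 3.0000]
BᵀPA = [-5.8125 -1.1250; -2.2500 -4.5000]
K = S⁻¹·BᵀPA = [-0.2727 0.1488; -0.5455 -1.6116]
A−BK = [0.3636 1.1653; 0.3636 1.0289]
AᵀP(A−BK) = [0.5000 1.3636; 1.3636 4.1653]
P' = Q + AᵀP(A−BK) = [10.5000 2.8636; 2.8636 6.4153]
tr(P') = 16.9153


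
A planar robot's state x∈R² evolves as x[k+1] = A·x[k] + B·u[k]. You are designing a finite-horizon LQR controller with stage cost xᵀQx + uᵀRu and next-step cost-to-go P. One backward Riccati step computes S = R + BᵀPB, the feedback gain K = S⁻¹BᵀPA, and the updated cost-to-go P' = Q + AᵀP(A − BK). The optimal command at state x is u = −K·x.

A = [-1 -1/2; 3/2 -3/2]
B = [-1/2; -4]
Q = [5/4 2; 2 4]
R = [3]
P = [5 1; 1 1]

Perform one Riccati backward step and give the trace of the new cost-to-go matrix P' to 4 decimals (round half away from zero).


BᵀP = [-6.5000 -4.5000]
S = R + BᵀPB = [3] + [21.2500] = [24.2500]
BᵀPA = [-0.2500 10.0000]
K = S⁻¹·BᵀPA = [-0.0103 0.4124]
A−BK = [-1.0052 -0.2938; 1.4588 0.1495]
AᵀP(A−BK) = [4.2474 1.1031; 1.1031 0.8763]
P' = Q + AᵀP(A−BK) = [5.4974 3.1031; 3.1031 4.8763]
tr(P') = 10.3737

10.3737


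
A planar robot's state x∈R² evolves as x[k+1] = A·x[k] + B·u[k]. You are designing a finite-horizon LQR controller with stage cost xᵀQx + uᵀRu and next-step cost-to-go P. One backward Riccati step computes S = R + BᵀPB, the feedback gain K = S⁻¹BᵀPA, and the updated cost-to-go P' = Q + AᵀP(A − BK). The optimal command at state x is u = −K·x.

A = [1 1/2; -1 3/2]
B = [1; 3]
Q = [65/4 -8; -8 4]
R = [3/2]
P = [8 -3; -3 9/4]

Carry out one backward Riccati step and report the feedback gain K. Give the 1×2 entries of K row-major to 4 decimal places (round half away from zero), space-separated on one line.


-0.4043 0.4362

BᵀP = [-1.0000 3.7500]
S = R + BᵀPB = [3/2] + [10.2500] = [11.7500]
BᵀPA = [-4.7500 5.1250]
K = S⁻¹·BᵀPA = [-0.4043 0.4362]
A−BK = [1.4043 0.0638; 0.2128 0.1915]
AᵀP(A−BK) = [14.3298 -0.3032; -0.3032 0.3271]
P' = Q + AᵀP(A−BK) = [30.5798 -8.3032; -8.3032 4.3271]
tr(P') = 34.9069


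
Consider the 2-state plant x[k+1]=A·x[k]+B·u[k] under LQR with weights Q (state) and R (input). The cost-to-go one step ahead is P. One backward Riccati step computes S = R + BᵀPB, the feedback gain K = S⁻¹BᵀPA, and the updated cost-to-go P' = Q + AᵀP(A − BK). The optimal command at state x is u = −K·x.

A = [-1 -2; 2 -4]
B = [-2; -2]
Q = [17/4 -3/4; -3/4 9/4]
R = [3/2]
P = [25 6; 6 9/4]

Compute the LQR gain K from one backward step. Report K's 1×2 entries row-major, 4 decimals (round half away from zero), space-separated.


BᵀP = [-62.0000 -16.5000]
S = R + BᵀPB = [3/2] + [157.0000] = [158.5000]
BᵀPA = [29.0000 190.0000]
K = S⁻¹·BᵀPA = [0.1830 1.1987]
A−BK = [-0.6341 0.3975; 2.3659 -1.6025]
AᵀP(A−BK) = [4.6940 -2.7634; -2.7634 4.2397]
P' = Q + AᵀP(A−BK) = [8.9440 -3.5134; -3.5134 6.4897]
tr(P') = 15.4338

0.1830 1.1987


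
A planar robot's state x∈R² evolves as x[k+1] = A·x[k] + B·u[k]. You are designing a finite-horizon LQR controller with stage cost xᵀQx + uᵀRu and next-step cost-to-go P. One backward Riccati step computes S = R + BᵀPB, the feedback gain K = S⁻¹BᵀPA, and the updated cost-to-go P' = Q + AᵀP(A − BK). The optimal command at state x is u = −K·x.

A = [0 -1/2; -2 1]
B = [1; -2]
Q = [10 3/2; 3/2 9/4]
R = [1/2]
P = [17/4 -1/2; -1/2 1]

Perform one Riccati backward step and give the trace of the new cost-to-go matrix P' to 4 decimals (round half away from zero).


BᵀP = [5.2500 -2.5000]
S = R + BᵀPB = [1/2] + [10.2500] = [10.7500]
BᵀPA = [5.0000 -5.1250]
K = S⁻¹·BᵀPA = [0.4651 -0.4767]
A−BK = [-0.4651 -0.0233; -1.0698 0.0465]
AᵀP(A−BK) = [1.6744 -0.1163; -0.1163 0.1192]
P' = Q + AᵀP(A−BK) = [11.6744 1.3837; 1.3837 2.3692]
tr(P') = 14.0436

14.0436


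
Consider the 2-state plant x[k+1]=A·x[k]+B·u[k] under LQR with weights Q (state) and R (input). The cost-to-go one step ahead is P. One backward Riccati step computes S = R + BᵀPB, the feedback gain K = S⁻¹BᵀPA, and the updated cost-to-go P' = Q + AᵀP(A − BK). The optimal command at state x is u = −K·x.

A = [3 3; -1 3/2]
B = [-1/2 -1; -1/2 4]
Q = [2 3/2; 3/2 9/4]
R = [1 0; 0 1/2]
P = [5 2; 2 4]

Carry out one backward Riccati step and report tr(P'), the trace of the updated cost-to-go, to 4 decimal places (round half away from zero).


BᵀP = [-3.5000 -3.0000; 3.0000 14.0000]
S = R + BᵀPB = [1 0; 0 1/2] + [3.2500 -8.5000; -8.5000 53.0000] = [4.2500 -8.5000; -8.5000 53.5000]
BᵀPA = [-7.5000 -15.0000; -5.0000 30.0000]
K = S⁻¹·BᵀPA = [-2.8606 -3.5294; -0.5479 0.0000]
A−BK = [1.0218 1.2353; -0.2385 -0.2647]
AᵀP(A−BK) = [12.8058 15.5294; 15.5294 19.0588]
P' = Q + AᵀP(A−BK) = [14.8058 17.0294; 17.0294 21.3088]
tr(P') = 36.1146

36.1146


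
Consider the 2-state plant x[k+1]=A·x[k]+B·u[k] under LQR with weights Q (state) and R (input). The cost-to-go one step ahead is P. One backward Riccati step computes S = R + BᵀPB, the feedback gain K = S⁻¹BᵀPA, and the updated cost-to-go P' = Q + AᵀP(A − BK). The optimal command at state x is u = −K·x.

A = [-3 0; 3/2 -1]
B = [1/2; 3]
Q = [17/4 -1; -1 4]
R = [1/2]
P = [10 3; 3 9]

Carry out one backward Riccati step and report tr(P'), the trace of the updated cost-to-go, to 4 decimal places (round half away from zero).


91.7601

BᵀP = [14.0000 28.5000]
S = R + BᵀPB = [1/2] + [92.5000] = [93.0000]
BᵀPA = [0.7500 -28.5000]
K = S⁻¹·BᵀPA = [0.0081 -0.3065]
A−BK = [-3.0040 0.1532; 1.4758 -0.0806]
AᵀP(A−BK) = [83.2440 -4.2702; -4.2702 0.2661]
P' = Q + AᵀP(A−BK) = [87.4940 -5.2702; -5.2702 4.2661]
tr(P') = 91.7601


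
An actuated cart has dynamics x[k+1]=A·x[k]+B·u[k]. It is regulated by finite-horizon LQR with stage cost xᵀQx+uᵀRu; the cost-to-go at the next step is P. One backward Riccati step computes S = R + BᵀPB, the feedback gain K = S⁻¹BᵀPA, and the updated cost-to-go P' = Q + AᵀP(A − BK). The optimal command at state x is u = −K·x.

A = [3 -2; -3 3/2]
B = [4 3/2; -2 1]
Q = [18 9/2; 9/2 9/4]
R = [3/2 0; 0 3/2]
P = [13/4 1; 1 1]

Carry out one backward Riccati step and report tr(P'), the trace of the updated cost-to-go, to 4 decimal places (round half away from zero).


BᵀP = [11.0000 2.0000; 5.8750 2.5000]
S = R + BᵀPB = [3/2 0; 0 3/2] + [40.0000 18.5000; 18.5000 11.3125] = [41.5000 18.5000; 18.5000 12.8125]
BᵀPA = [27.0000 -19.0000; 10.1250 -8.0000]
K = S⁻¹·BᵀPA = [0.8372 -0.5037; -0.4186 0.1029]
A−BK = [0.2791 -0.1395; -0.9070 0.3897]
AᵀP(A−BK) = [1.8837 -0.9419; -0.9419 0.5028]
P' = Q + AᵀP(A−BK) = [19.8837 3.5581; 3.5581 2.7528]
tr(P') = 22.6366

22.6366


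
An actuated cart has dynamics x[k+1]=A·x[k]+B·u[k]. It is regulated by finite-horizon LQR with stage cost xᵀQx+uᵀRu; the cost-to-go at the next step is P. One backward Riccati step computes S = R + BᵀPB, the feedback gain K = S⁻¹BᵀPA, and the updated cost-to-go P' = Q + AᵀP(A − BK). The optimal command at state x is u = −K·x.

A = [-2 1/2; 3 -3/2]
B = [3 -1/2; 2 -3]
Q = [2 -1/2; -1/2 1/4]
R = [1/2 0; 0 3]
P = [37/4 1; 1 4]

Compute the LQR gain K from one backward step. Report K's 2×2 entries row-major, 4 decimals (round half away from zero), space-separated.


-0.8419 0.2418 -1.4118 0.5983

BᵀP = [29.7500 11.0000; -7.6250 -12.5000]
S = R + BᵀPB = [1/2 0; 0 3] + [111.2500 -47.8750; -47.8750 41.3125] = [111.7500 -47.8750; -47.8750 44.3125]
BᵀPA = [-26.5000 -1.6250; -22.2500 14.9375]
K = S⁻¹·BᵀPA = [-0.8419 0.2418; -1.4118 0.5983]
A−BK = [-0.1800 0.0738; 0.4486 -0.1886]
AᵀP(A−BK) = [7.2769 -3.0301; -3.0301 1.2680]
P' = Q + AᵀP(A−BK) = [9.2769 -3.5301; -3.5301 1.5180]
tr(P') = 10.7950


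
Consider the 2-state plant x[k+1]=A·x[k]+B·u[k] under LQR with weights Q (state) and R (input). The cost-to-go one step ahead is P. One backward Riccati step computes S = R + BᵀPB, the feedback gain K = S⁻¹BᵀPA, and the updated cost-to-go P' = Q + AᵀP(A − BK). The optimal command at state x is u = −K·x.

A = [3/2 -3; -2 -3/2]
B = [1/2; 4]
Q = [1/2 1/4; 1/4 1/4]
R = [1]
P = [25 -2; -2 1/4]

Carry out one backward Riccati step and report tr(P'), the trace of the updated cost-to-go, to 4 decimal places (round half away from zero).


BᵀP = [4.5000 0.0000]
S = R + BᵀPB = [1] + [2.2500] = [3.2500]
BᵀPA = [6.7500 -13.5000]
K = S⁻¹·BᵀPA = [2.0769 -4.1538]
A−BK = [0.4615 -0.9231; -10.3077 15.1154]
AᵀP(A−BK) = [55.2308 -91.2115; -91.2115 151.4856]
P' = Q + AᵀP(A−BK) = [55.7308 -90.9615; -90.9615 151.7356]
tr(P') = 207.4663

207.4663


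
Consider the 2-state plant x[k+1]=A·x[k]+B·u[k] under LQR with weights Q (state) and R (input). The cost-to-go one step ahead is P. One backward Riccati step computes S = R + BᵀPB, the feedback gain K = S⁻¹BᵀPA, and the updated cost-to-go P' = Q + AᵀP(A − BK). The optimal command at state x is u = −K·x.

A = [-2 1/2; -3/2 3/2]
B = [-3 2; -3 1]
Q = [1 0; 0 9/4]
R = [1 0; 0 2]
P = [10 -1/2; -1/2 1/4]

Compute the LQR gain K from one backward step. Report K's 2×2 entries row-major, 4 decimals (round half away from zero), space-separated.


BᵀP = [-28.5000 0.7500; 19.5000 -0.7500]
S = R + BᵀPB = [1 0; 0 2] + [83.2500 -56.2500; -56.2500 38.2500] = [84.2500 -56.2500; -56.2500 40.2500]
BᵀPA = [55.8750 -13.1250; -37.8750 8.6250]
K = S⁻¹·BᵀPA = [0.5220 -0.1900; -0.2115 -0.0512]
A−BK = [-0.0110 0.0325; 0.2775 0.9813]
AᵀP(A−BK) = [0.3855 -0.0121; -0.0121 0.2607]
P' = Q + AᵀP(A−BK) = [1.3855 -0.0121; -0.0121 2.5107]
tr(P') = 3.8962

0.5220 -0.1900 -0.2115 -0.0512


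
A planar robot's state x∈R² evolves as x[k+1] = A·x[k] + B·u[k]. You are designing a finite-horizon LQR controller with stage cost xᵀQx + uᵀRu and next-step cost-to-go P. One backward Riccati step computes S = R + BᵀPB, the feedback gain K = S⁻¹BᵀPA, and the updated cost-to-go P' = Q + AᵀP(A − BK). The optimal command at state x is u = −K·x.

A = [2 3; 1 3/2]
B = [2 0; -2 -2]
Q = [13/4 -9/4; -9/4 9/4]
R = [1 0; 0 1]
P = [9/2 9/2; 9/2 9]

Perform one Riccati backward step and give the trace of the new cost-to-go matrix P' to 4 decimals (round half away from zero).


BᵀP = [0.0000 -9.0000; -9.0000 -18.0000]
S = R + BᵀPB = [1 0; 0 1] + [18.0000 18.0000; 18.0000 36.0000] = [19.0000 18.0000; 18.0000 37.0000]
BᵀPA = [-9.0000 -13.5000; -36.0000 -54.0000]
K = S⁻¹·BᵀPA = [0.8311 1.2467; -1.3773 -2.0660]
A−BK = [0.3377 0.5066; -0.0923 -0.1385]
AᵀP(A−BK) = [2.8971 4.3456; 4.3456 6.5185]
P' = Q + AᵀP(A−BK) = [6.1471 2.0956; 2.0956 8.7685]
tr(P') = 14.9156

14.9156


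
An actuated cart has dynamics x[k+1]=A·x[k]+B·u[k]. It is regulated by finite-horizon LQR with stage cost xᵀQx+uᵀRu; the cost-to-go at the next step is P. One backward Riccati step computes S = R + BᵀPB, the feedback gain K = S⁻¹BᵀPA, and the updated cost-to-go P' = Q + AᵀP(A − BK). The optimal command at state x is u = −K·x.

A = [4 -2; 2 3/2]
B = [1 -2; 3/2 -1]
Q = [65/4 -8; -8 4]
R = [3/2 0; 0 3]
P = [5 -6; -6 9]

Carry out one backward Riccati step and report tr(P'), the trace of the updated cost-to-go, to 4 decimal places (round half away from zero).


BᵀP = [-4.0000 7.5000; -4.0000 3.0000]
S = R + BᵀPB = [3/2 0; 0 3] + [7.2500 0.5000; 0.5000 5.0000] = [8.7500 0.5000; 0.5000 8.0000]
BᵀPA = [-1.0000 19.2500; -10.0000 12.5000]
K = S⁻¹·BᵀPA = [-0.0430 2.1183; -1.2473 1.4301]
A−BK = [1.5484 -1.2581; 0.8172 -0.2473]
AᵀP(A−BK) = [7.4839 -8.5806; -8.5806 17.5968]
P' = Q + AᵀP(A−BK) = [23.7339 -16.5806; -16.5806 21.5968]
tr(P') = 45.3306

45.3306


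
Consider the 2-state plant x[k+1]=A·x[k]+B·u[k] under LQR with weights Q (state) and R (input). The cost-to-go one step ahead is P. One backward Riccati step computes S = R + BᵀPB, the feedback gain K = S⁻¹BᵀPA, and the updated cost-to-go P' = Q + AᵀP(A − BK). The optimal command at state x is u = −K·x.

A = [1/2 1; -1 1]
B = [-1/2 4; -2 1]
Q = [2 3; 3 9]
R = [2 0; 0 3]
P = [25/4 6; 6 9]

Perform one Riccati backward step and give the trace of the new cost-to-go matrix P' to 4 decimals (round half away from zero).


12.0256

BᵀP = [-15.1250 -21.0000; 31.0000 33.0000]
S = R + BᵀPB = [2 0; 0 3] + [49.5625 -81.5000; -81.5000 157.0000] = [51.5625 -81.5000; -81.5000 160.0000]
BᵀPA = [13.4375 -36.1250; -17.5000 64.0000]
K = S⁻¹·BᵀPA = [0.4502 -0.3508; 0.1199 0.2213]
A−BK = [0.2454 -0.0606; -0.2196 0.0771]
AᵀP(A−BK) = [0.6122 -0.2882; -0.2882 0.4134]
P' = Q + AᵀP(A−BK) = [2.6122 2.7118; 2.7118 9.4134]
tr(P') = 12.0256


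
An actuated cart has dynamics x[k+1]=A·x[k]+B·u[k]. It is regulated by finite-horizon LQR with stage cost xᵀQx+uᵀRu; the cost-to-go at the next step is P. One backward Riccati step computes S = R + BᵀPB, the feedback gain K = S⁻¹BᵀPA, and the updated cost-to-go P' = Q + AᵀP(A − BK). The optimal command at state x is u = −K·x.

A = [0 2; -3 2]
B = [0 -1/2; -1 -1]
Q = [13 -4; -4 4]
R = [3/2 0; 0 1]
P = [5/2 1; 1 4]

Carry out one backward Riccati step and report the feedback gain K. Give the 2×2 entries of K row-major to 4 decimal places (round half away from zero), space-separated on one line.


BᵀP = [-1.0000 -4.0000; -2.2500 -4.5000]
S = R + BᵀPB = [3/2 0; 0 1] + [4.0000 4.5000; 4.5000 5.6250] = [5.5000 4.5000; 4.5000 6.6250]
BᵀPA = [12.0000 -10.0000; 13.5000 -13.5000]
K = S⁻¹·BᵀPA = [1.1583 -0.3398; 1.2510 -1.8069]
A−BK = [0.6255 1.0965; -0.5907 -0.1467]
AᵀP(A−BK) = [5.2124 -1.5290; -1.5290 6.2085]
P' = Q + AᵀP(A−BK) = [18.2124 -5.5290; -5.5290 10.2085]
tr(P') = 28.4208

1.1583 -0.3398 1.2510 -1.8069


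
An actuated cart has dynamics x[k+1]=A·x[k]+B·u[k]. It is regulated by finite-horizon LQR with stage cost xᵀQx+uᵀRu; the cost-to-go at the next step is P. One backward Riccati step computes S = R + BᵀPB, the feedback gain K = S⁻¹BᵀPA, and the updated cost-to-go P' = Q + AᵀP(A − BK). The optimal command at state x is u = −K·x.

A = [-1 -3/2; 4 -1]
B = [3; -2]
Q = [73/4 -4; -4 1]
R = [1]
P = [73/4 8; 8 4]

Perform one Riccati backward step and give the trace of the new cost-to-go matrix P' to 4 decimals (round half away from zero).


34.6320

BᵀP = [38.7500 16.0000]
S = R + BᵀPB = [1] + [84.2500] = [85.2500]
BᵀPA = [25.2500 -74.1250]
K = S⁻¹·BᵀPA = [0.2962 -0.8695]
A−BK = [-1.8886 1.1085; 4.5924 -2.7390]
AᵀP(A−BK) = [10.7713 -6.6701; -6.6701 4.6107]
P' = Q + AᵀP(A−BK) = [29.0213 -10.6701; -10.6701 5.6107]
tr(P') = 34.6320


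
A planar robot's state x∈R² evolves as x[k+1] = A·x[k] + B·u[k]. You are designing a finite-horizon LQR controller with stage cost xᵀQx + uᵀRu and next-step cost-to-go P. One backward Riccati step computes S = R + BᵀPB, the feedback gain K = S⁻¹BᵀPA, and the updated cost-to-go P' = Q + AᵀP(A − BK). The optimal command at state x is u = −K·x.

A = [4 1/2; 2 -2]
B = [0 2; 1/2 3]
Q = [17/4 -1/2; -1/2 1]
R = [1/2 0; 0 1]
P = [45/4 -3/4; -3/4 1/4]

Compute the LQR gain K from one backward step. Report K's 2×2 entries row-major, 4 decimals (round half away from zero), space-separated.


-0.8775 -0.5840 2.0171 0.2906

BᵀP = [-0.3750 0.1250; 20.2500 -0.7500]
S = R + BᵀPB = [1/2 0; 0 1] + [0.0625 -0.3750; -0.3750 38.2500] = [0.5625 -0.3750; -0.3750 39.2500]
BᵀPA = [-1.2500 -0.4375; 79.5000 11.6250]
K = S⁻¹·BᵀPA = [-0.8775 -0.5840; 2.0171 0.2906]
A−BK = [-0.0342 -0.0812; -3.6125 -2.5798]
AᵀP(A−BK) = [7.5442 2.9174; 2.9174 1.6788]
P' = Q + AᵀP(A−BK) = [11.7942 2.4174; 2.4174 2.6788]
tr(P') = 14.4729
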